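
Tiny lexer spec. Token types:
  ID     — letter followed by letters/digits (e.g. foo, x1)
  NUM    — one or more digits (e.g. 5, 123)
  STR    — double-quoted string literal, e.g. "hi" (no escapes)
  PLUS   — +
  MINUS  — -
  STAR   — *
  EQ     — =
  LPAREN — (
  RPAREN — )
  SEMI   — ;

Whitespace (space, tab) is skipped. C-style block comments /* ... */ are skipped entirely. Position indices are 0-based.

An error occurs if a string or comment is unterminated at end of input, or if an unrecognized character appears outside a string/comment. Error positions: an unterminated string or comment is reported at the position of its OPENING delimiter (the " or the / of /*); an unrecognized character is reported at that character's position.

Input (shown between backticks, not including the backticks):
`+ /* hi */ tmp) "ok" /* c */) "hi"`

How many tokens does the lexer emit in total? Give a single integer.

Answer: 6

Derivation:
pos=0: emit PLUS '+'
pos=2: enter COMMENT mode (saw '/*')
exit COMMENT mode (now at pos=10)
pos=11: emit ID 'tmp' (now at pos=14)
pos=14: emit RPAREN ')'
pos=16: enter STRING mode
pos=16: emit STR "ok" (now at pos=20)
pos=21: enter COMMENT mode (saw '/*')
exit COMMENT mode (now at pos=28)
pos=28: emit RPAREN ')'
pos=30: enter STRING mode
pos=30: emit STR "hi" (now at pos=34)
DONE. 6 tokens: [PLUS, ID, RPAREN, STR, RPAREN, STR]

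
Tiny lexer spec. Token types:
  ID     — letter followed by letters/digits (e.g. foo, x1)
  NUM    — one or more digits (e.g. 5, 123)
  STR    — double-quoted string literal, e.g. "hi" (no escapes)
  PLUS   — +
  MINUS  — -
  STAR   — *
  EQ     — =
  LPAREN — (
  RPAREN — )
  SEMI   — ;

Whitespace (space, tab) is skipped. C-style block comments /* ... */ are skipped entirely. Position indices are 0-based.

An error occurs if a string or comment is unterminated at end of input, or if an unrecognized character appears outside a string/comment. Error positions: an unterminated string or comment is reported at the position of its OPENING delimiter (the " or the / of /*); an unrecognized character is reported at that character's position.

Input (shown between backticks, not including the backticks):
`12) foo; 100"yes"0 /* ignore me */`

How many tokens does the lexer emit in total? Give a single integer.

Answer: 7

Derivation:
pos=0: emit NUM '12' (now at pos=2)
pos=2: emit RPAREN ')'
pos=4: emit ID 'foo' (now at pos=7)
pos=7: emit SEMI ';'
pos=9: emit NUM '100' (now at pos=12)
pos=12: enter STRING mode
pos=12: emit STR "yes" (now at pos=17)
pos=17: emit NUM '0' (now at pos=18)
pos=19: enter COMMENT mode (saw '/*')
exit COMMENT mode (now at pos=34)
DONE. 7 tokens: [NUM, RPAREN, ID, SEMI, NUM, STR, NUM]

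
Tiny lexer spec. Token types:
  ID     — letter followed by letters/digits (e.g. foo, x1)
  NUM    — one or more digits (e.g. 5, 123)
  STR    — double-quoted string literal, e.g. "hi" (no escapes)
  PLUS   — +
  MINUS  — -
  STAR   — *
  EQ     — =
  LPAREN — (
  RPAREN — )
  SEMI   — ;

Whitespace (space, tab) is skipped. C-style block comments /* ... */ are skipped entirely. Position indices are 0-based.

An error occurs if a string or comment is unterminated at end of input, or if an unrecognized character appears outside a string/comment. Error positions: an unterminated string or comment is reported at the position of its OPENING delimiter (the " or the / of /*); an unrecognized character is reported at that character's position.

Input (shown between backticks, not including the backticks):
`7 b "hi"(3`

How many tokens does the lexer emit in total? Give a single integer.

Answer: 5

Derivation:
pos=0: emit NUM '7' (now at pos=1)
pos=2: emit ID 'b' (now at pos=3)
pos=4: enter STRING mode
pos=4: emit STR "hi" (now at pos=8)
pos=8: emit LPAREN '('
pos=9: emit NUM '3' (now at pos=10)
DONE. 5 tokens: [NUM, ID, STR, LPAREN, NUM]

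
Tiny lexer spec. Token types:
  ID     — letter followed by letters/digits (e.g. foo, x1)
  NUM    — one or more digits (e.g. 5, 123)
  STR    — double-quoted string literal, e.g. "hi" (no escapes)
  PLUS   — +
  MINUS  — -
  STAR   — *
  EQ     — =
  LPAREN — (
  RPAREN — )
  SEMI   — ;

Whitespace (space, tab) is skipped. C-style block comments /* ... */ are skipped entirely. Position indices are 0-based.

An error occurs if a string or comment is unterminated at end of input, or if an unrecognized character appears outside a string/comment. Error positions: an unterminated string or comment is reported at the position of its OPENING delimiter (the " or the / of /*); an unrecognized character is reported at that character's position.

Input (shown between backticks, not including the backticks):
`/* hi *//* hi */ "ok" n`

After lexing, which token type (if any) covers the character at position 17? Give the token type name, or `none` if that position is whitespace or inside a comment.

pos=0: enter COMMENT mode (saw '/*')
exit COMMENT mode (now at pos=8)
pos=8: enter COMMENT mode (saw '/*')
exit COMMENT mode (now at pos=16)
pos=17: enter STRING mode
pos=17: emit STR "ok" (now at pos=21)
pos=22: emit ID 'n' (now at pos=23)
DONE. 2 tokens: [STR, ID]
Position 17: char is '"' -> STR

Answer: STR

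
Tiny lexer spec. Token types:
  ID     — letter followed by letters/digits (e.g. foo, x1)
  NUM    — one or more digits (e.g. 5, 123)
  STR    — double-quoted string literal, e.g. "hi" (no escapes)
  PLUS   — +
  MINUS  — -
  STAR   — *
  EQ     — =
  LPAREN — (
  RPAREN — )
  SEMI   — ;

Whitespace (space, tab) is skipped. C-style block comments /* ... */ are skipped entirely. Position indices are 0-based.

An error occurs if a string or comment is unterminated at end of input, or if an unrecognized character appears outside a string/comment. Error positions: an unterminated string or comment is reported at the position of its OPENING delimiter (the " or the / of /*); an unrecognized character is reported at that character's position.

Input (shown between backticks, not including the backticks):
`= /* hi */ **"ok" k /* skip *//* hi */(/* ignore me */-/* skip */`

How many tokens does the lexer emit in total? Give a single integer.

Answer: 7

Derivation:
pos=0: emit EQ '='
pos=2: enter COMMENT mode (saw '/*')
exit COMMENT mode (now at pos=10)
pos=11: emit STAR '*'
pos=12: emit STAR '*'
pos=13: enter STRING mode
pos=13: emit STR "ok" (now at pos=17)
pos=18: emit ID 'k' (now at pos=19)
pos=20: enter COMMENT mode (saw '/*')
exit COMMENT mode (now at pos=30)
pos=30: enter COMMENT mode (saw '/*')
exit COMMENT mode (now at pos=38)
pos=38: emit LPAREN '('
pos=39: enter COMMENT mode (saw '/*')
exit COMMENT mode (now at pos=54)
pos=54: emit MINUS '-'
pos=55: enter COMMENT mode (saw '/*')
exit COMMENT mode (now at pos=65)
DONE. 7 tokens: [EQ, STAR, STAR, STR, ID, LPAREN, MINUS]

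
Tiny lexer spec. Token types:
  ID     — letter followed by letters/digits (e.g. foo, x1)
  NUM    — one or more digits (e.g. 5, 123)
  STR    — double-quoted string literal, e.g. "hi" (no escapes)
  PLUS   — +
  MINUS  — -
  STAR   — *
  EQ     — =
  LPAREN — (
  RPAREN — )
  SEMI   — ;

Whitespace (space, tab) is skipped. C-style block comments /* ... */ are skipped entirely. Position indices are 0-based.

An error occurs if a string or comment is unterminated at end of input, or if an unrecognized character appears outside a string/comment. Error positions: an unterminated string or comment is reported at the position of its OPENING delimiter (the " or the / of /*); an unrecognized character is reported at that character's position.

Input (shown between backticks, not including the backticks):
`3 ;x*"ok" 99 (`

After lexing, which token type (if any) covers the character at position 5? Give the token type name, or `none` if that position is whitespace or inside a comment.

Answer: STR

Derivation:
pos=0: emit NUM '3' (now at pos=1)
pos=2: emit SEMI ';'
pos=3: emit ID 'x' (now at pos=4)
pos=4: emit STAR '*'
pos=5: enter STRING mode
pos=5: emit STR "ok" (now at pos=9)
pos=10: emit NUM '99' (now at pos=12)
pos=13: emit LPAREN '('
DONE. 7 tokens: [NUM, SEMI, ID, STAR, STR, NUM, LPAREN]
Position 5: char is '"' -> STR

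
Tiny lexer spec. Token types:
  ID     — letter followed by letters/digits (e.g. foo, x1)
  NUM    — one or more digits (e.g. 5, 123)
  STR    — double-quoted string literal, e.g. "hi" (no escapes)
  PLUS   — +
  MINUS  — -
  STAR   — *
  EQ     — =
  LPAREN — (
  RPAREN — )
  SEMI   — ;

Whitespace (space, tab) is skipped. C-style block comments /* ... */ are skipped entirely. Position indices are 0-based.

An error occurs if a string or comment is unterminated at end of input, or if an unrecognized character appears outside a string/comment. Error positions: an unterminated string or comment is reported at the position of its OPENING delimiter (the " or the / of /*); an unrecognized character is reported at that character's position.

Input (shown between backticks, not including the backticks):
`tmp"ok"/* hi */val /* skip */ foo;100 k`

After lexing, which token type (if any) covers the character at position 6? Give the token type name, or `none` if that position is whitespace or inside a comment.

pos=0: emit ID 'tmp' (now at pos=3)
pos=3: enter STRING mode
pos=3: emit STR "ok" (now at pos=7)
pos=7: enter COMMENT mode (saw '/*')
exit COMMENT mode (now at pos=15)
pos=15: emit ID 'val' (now at pos=18)
pos=19: enter COMMENT mode (saw '/*')
exit COMMENT mode (now at pos=29)
pos=30: emit ID 'foo' (now at pos=33)
pos=33: emit SEMI ';'
pos=34: emit NUM '100' (now at pos=37)
pos=38: emit ID 'k' (now at pos=39)
DONE. 7 tokens: [ID, STR, ID, ID, SEMI, NUM, ID]
Position 6: char is '"' -> STR

Answer: STR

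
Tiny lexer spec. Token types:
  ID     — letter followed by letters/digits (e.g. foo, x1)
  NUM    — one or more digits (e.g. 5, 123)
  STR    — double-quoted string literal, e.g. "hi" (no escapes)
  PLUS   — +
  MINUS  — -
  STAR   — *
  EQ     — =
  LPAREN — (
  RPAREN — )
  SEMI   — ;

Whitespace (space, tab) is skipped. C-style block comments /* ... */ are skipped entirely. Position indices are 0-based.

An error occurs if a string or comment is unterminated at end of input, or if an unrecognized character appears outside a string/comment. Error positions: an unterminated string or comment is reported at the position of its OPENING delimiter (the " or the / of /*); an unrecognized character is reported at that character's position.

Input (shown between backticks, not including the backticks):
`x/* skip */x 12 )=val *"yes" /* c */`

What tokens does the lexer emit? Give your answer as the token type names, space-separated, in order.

Answer: ID ID NUM RPAREN EQ ID STAR STR

Derivation:
pos=0: emit ID 'x' (now at pos=1)
pos=1: enter COMMENT mode (saw '/*')
exit COMMENT mode (now at pos=11)
pos=11: emit ID 'x' (now at pos=12)
pos=13: emit NUM '12' (now at pos=15)
pos=16: emit RPAREN ')'
pos=17: emit EQ '='
pos=18: emit ID 'val' (now at pos=21)
pos=22: emit STAR '*'
pos=23: enter STRING mode
pos=23: emit STR "yes" (now at pos=28)
pos=29: enter COMMENT mode (saw '/*')
exit COMMENT mode (now at pos=36)
DONE. 8 tokens: [ID, ID, NUM, RPAREN, EQ, ID, STAR, STR]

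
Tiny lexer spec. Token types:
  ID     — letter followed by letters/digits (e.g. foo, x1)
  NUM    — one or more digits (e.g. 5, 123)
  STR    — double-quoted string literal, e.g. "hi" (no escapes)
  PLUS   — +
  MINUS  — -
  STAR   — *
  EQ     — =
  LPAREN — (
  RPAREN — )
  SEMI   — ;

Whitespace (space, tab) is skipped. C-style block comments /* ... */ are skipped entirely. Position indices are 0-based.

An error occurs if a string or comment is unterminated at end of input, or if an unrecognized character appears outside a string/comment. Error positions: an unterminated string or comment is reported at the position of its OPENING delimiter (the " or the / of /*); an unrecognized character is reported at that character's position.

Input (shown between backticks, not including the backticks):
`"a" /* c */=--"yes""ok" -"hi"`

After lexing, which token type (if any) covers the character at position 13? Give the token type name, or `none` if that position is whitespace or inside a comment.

pos=0: enter STRING mode
pos=0: emit STR "a" (now at pos=3)
pos=4: enter COMMENT mode (saw '/*')
exit COMMENT mode (now at pos=11)
pos=11: emit EQ '='
pos=12: emit MINUS '-'
pos=13: emit MINUS '-'
pos=14: enter STRING mode
pos=14: emit STR "yes" (now at pos=19)
pos=19: enter STRING mode
pos=19: emit STR "ok" (now at pos=23)
pos=24: emit MINUS '-'
pos=25: enter STRING mode
pos=25: emit STR "hi" (now at pos=29)
DONE. 8 tokens: [STR, EQ, MINUS, MINUS, STR, STR, MINUS, STR]
Position 13: char is '-' -> MINUS

Answer: MINUS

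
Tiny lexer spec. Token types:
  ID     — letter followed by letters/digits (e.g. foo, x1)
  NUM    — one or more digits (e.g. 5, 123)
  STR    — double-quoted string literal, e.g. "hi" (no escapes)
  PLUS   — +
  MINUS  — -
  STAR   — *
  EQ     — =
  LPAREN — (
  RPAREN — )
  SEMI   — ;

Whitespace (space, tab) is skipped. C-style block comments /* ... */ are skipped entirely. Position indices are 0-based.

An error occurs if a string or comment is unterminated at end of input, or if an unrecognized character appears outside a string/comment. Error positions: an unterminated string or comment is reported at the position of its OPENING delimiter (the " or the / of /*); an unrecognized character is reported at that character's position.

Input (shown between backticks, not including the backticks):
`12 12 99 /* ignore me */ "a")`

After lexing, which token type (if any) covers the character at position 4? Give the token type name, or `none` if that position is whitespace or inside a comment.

pos=0: emit NUM '12' (now at pos=2)
pos=3: emit NUM '12' (now at pos=5)
pos=6: emit NUM '99' (now at pos=8)
pos=9: enter COMMENT mode (saw '/*')
exit COMMENT mode (now at pos=24)
pos=25: enter STRING mode
pos=25: emit STR "a" (now at pos=28)
pos=28: emit RPAREN ')'
DONE. 5 tokens: [NUM, NUM, NUM, STR, RPAREN]
Position 4: char is '2' -> NUM

Answer: NUM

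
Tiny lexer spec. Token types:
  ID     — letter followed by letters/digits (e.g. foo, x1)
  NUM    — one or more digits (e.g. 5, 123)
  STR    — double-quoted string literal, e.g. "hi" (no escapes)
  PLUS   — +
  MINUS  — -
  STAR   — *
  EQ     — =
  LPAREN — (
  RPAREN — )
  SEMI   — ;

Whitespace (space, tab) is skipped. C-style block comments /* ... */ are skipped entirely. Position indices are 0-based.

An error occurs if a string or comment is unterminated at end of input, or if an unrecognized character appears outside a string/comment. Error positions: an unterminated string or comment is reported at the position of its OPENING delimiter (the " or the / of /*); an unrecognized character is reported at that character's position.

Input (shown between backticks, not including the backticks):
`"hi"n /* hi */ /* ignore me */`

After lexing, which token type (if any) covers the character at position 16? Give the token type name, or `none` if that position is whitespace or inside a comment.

Answer: none

Derivation:
pos=0: enter STRING mode
pos=0: emit STR "hi" (now at pos=4)
pos=4: emit ID 'n' (now at pos=5)
pos=6: enter COMMENT mode (saw '/*')
exit COMMENT mode (now at pos=14)
pos=15: enter COMMENT mode (saw '/*')
exit COMMENT mode (now at pos=30)
DONE. 2 tokens: [STR, ID]
Position 16: char is '*' -> none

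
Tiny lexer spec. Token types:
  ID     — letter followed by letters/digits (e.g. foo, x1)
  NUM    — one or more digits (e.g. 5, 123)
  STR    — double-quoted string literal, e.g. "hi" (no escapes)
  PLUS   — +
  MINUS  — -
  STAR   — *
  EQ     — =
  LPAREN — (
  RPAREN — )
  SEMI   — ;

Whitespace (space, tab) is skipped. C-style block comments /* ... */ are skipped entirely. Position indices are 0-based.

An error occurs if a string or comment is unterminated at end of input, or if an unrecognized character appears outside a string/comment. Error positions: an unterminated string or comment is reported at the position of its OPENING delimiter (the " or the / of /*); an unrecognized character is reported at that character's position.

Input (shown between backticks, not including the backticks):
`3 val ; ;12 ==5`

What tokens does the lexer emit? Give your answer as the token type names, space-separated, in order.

pos=0: emit NUM '3' (now at pos=1)
pos=2: emit ID 'val' (now at pos=5)
pos=6: emit SEMI ';'
pos=8: emit SEMI ';'
pos=9: emit NUM '12' (now at pos=11)
pos=12: emit EQ '='
pos=13: emit EQ '='
pos=14: emit NUM '5' (now at pos=15)
DONE. 8 tokens: [NUM, ID, SEMI, SEMI, NUM, EQ, EQ, NUM]

Answer: NUM ID SEMI SEMI NUM EQ EQ NUM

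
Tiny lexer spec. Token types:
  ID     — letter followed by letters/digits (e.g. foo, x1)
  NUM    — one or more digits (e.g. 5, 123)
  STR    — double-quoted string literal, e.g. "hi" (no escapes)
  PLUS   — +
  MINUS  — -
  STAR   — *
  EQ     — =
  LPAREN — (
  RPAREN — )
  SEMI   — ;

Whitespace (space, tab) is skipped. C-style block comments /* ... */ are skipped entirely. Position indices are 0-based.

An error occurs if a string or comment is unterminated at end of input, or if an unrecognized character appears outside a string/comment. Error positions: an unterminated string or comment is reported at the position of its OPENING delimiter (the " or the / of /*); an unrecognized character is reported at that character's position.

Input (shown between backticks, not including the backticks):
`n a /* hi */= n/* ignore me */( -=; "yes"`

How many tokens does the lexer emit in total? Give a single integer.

Answer: 9

Derivation:
pos=0: emit ID 'n' (now at pos=1)
pos=2: emit ID 'a' (now at pos=3)
pos=4: enter COMMENT mode (saw '/*')
exit COMMENT mode (now at pos=12)
pos=12: emit EQ '='
pos=14: emit ID 'n' (now at pos=15)
pos=15: enter COMMENT mode (saw '/*')
exit COMMENT mode (now at pos=30)
pos=30: emit LPAREN '('
pos=32: emit MINUS '-'
pos=33: emit EQ '='
pos=34: emit SEMI ';'
pos=36: enter STRING mode
pos=36: emit STR "yes" (now at pos=41)
DONE. 9 tokens: [ID, ID, EQ, ID, LPAREN, MINUS, EQ, SEMI, STR]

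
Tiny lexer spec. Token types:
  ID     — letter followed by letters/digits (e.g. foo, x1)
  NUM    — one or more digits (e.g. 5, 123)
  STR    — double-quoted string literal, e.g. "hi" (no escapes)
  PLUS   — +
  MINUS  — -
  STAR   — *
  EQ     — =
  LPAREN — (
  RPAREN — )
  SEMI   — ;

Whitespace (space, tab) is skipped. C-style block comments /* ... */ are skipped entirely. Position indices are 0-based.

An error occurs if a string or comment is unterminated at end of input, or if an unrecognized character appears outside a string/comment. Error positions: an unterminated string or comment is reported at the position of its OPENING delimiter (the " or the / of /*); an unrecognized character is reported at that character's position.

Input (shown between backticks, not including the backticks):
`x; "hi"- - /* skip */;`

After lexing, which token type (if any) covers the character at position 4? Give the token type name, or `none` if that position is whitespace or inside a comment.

Answer: STR

Derivation:
pos=0: emit ID 'x' (now at pos=1)
pos=1: emit SEMI ';'
pos=3: enter STRING mode
pos=3: emit STR "hi" (now at pos=7)
pos=7: emit MINUS '-'
pos=9: emit MINUS '-'
pos=11: enter COMMENT mode (saw '/*')
exit COMMENT mode (now at pos=21)
pos=21: emit SEMI ';'
DONE. 6 tokens: [ID, SEMI, STR, MINUS, MINUS, SEMI]
Position 4: char is 'h' -> STR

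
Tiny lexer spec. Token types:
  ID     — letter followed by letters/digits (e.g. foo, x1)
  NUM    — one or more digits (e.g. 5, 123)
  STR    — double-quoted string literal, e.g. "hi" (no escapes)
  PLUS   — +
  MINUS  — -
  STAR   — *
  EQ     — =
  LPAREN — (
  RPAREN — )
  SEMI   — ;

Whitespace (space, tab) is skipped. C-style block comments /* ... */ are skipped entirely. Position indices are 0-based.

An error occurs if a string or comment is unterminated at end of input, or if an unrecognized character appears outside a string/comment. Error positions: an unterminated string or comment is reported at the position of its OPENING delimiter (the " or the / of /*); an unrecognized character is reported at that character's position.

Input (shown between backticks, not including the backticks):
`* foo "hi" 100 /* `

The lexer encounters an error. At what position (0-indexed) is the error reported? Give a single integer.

Answer: 15

Derivation:
pos=0: emit STAR '*'
pos=2: emit ID 'foo' (now at pos=5)
pos=6: enter STRING mode
pos=6: emit STR "hi" (now at pos=10)
pos=11: emit NUM '100' (now at pos=14)
pos=15: enter COMMENT mode (saw '/*')
pos=15: ERROR — unterminated comment (reached EOF)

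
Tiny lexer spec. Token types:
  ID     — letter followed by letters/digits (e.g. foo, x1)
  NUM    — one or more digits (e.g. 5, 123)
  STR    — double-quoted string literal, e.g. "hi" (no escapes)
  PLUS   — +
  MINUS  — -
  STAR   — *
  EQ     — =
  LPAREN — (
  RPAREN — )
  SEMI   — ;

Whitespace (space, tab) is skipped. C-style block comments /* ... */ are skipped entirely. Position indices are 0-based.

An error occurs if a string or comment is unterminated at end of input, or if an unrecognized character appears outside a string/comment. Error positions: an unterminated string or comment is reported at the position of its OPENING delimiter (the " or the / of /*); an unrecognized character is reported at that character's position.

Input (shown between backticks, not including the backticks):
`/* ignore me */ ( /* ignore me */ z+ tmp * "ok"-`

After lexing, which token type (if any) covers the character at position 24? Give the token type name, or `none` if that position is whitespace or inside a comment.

pos=0: enter COMMENT mode (saw '/*')
exit COMMENT mode (now at pos=15)
pos=16: emit LPAREN '('
pos=18: enter COMMENT mode (saw '/*')
exit COMMENT mode (now at pos=33)
pos=34: emit ID 'z' (now at pos=35)
pos=35: emit PLUS '+'
pos=37: emit ID 'tmp' (now at pos=40)
pos=41: emit STAR '*'
pos=43: enter STRING mode
pos=43: emit STR "ok" (now at pos=47)
pos=47: emit MINUS '-'
DONE. 7 tokens: [LPAREN, ID, PLUS, ID, STAR, STR, MINUS]
Position 24: char is 'o' -> none

Answer: none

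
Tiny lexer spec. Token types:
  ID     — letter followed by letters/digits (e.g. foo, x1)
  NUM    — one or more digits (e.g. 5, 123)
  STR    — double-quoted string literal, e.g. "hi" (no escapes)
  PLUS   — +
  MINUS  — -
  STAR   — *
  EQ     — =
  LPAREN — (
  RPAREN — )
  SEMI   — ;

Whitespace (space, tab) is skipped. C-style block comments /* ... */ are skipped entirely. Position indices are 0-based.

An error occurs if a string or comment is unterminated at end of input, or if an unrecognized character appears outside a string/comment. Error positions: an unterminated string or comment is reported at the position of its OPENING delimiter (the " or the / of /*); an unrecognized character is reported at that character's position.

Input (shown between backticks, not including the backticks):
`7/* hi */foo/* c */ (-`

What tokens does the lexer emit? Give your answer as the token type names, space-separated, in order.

pos=0: emit NUM '7' (now at pos=1)
pos=1: enter COMMENT mode (saw '/*')
exit COMMENT mode (now at pos=9)
pos=9: emit ID 'foo' (now at pos=12)
pos=12: enter COMMENT mode (saw '/*')
exit COMMENT mode (now at pos=19)
pos=20: emit LPAREN '('
pos=21: emit MINUS '-'
DONE. 4 tokens: [NUM, ID, LPAREN, MINUS]

Answer: NUM ID LPAREN MINUS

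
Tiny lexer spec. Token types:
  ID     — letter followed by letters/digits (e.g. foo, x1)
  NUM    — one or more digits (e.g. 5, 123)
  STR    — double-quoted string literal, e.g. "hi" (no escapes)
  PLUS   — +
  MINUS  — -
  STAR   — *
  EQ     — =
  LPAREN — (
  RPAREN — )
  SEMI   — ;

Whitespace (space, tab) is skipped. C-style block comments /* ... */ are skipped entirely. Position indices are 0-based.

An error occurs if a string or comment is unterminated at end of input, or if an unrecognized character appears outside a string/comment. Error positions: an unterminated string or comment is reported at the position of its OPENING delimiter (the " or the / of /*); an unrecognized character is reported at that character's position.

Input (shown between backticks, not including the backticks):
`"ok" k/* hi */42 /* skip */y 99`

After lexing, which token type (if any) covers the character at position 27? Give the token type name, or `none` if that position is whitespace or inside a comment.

Answer: ID

Derivation:
pos=0: enter STRING mode
pos=0: emit STR "ok" (now at pos=4)
pos=5: emit ID 'k' (now at pos=6)
pos=6: enter COMMENT mode (saw '/*')
exit COMMENT mode (now at pos=14)
pos=14: emit NUM '42' (now at pos=16)
pos=17: enter COMMENT mode (saw '/*')
exit COMMENT mode (now at pos=27)
pos=27: emit ID 'y' (now at pos=28)
pos=29: emit NUM '99' (now at pos=31)
DONE. 5 tokens: [STR, ID, NUM, ID, NUM]
Position 27: char is 'y' -> ID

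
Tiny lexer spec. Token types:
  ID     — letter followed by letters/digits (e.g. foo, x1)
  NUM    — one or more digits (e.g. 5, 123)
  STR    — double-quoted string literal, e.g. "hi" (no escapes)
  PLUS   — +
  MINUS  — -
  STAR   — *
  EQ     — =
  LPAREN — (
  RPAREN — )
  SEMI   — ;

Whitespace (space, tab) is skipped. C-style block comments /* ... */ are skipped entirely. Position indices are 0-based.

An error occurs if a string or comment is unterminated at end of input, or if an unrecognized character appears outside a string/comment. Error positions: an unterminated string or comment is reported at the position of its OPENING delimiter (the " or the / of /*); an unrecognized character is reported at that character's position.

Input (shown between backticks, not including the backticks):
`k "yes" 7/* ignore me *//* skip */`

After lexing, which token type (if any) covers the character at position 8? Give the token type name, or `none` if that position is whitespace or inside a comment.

pos=0: emit ID 'k' (now at pos=1)
pos=2: enter STRING mode
pos=2: emit STR "yes" (now at pos=7)
pos=8: emit NUM '7' (now at pos=9)
pos=9: enter COMMENT mode (saw '/*')
exit COMMENT mode (now at pos=24)
pos=24: enter COMMENT mode (saw '/*')
exit COMMENT mode (now at pos=34)
DONE. 3 tokens: [ID, STR, NUM]
Position 8: char is '7' -> NUM

Answer: NUM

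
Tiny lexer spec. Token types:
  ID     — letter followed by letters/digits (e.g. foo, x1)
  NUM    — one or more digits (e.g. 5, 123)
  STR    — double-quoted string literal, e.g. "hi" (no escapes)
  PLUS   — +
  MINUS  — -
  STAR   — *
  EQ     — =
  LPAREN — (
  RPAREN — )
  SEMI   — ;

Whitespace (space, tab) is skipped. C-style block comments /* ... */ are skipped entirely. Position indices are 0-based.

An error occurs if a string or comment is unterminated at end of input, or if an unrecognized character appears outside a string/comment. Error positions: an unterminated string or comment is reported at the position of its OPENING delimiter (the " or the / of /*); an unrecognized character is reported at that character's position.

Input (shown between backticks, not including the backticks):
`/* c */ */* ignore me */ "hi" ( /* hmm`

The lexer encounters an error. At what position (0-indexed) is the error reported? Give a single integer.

pos=0: enter COMMENT mode (saw '/*')
exit COMMENT mode (now at pos=7)
pos=8: emit STAR '*'
pos=9: enter COMMENT mode (saw '/*')
exit COMMENT mode (now at pos=24)
pos=25: enter STRING mode
pos=25: emit STR "hi" (now at pos=29)
pos=30: emit LPAREN '('
pos=32: enter COMMENT mode (saw '/*')
pos=32: ERROR — unterminated comment (reached EOF)

Answer: 32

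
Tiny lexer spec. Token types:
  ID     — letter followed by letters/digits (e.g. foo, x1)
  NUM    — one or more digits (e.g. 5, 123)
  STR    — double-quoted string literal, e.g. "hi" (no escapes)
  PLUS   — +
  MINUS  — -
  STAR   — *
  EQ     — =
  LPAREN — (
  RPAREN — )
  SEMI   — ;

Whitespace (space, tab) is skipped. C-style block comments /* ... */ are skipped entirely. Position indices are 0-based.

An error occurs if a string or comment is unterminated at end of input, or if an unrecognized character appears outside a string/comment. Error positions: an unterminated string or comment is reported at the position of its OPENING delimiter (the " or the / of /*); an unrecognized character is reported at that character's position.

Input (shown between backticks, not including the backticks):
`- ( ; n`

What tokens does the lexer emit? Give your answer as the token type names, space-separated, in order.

pos=0: emit MINUS '-'
pos=2: emit LPAREN '('
pos=4: emit SEMI ';'
pos=6: emit ID 'n' (now at pos=7)
DONE. 4 tokens: [MINUS, LPAREN, SEMI, ID]

Answer: MINUS LPAREN SEMI ID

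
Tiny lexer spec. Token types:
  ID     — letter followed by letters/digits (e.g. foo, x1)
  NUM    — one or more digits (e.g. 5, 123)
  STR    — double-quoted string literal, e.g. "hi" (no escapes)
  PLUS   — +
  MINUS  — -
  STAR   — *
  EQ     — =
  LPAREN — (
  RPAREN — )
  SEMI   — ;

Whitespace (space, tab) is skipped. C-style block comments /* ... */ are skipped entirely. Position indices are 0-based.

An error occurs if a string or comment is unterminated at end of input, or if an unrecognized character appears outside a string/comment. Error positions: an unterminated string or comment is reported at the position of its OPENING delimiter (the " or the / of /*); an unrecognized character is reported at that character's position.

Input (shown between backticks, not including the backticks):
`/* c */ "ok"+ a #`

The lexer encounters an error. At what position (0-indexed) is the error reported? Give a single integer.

pos=0: enter COMMENT mode (saw '/*')
exit COMMENT mode (now at pos=7)
pos=8: enter STRING mode
pos=8: emit STR "ok" (now at pos=12)
pos=12: emit PLUS '+'
pos=14: emit ID 'a' (now at pos=15)
pos=16: ERROR — unrecognized char '#'

Answer: 16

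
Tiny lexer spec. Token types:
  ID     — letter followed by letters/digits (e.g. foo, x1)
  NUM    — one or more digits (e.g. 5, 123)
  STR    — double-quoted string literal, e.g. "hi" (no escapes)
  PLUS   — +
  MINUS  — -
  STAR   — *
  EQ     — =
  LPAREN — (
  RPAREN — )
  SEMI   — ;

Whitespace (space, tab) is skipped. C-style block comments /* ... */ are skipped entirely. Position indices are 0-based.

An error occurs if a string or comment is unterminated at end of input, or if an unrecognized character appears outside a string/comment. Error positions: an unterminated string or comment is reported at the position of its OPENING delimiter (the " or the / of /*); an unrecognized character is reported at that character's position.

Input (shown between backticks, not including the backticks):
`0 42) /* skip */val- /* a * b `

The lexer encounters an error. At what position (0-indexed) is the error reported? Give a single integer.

pos=0: emit NUM '0' (now at pos=1)
pos=2: emit NUM '42' (now at pos=4)
pos=4: emit RPAREN ')'
pos=6: enter COMMENT mode (saw '/*')
exit COMMENT mode (now at pos=16)
pos=16: emit ID 'val' (now at pos=19)
pos=19: emit MINUS '-'
pos=21: enter COMMENT mode (saw '/*')
pos=21: ERROR — unterminated comment (reached EOF)

Answer: 21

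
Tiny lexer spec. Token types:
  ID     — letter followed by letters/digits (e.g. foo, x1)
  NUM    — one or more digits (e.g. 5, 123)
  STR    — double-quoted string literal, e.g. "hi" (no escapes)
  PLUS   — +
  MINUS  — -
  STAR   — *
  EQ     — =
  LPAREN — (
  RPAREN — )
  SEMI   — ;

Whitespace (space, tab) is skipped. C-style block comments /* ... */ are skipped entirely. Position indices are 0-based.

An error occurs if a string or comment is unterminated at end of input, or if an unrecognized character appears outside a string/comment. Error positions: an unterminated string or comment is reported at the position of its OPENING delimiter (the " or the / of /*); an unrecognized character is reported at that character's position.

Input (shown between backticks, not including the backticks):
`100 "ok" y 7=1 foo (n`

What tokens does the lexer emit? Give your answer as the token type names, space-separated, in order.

Answer: NUM STR ID NUM EQ NUM ID LPAREN ID

Derivation:
pos=0: emit NUM '100' (now at pos=3)
pos=4: enter STRING mode
pos=4: emit STR "ok" (now at pos=8)
pos=9: emit ID 'y' (now at pos=10)
pos=11: emit NUM '7' (now at pos=12)
pos=12: emit EQ '='
pos=13: emit NUM '1' (now at pos=14)
pos=15: emit ID 'foo' (now at pos=18)
pos=19: emit LPAREN '('
pos=20: emit ID 'n' (now at pos=21)
DONE. 9 tokens: [NUM, STR, ID, NUM, EQ, NUM, ID, LPAREN, ID]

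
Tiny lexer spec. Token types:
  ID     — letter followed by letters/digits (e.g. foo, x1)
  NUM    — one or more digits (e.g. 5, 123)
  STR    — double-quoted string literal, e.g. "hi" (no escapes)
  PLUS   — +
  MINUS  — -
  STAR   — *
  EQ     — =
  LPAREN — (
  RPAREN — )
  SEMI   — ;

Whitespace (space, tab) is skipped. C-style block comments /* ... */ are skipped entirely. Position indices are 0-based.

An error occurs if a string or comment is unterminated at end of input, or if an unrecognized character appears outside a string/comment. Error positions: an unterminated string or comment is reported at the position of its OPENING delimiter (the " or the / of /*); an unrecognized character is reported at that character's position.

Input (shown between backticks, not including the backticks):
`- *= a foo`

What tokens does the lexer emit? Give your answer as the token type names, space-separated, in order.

pos=0: emit MINUS '-'
pos=2: emit STAR '*'
pos=3: emit EQ '='
pos=5: emit ID 'a' (now at pos=6)
pos=7: emit ID 'foo' (now at pos=10)
DONE. 5 tokens: [MINUS, STAR, EQ, ID, ID]

Answer: MINUS STAR EQ ID ID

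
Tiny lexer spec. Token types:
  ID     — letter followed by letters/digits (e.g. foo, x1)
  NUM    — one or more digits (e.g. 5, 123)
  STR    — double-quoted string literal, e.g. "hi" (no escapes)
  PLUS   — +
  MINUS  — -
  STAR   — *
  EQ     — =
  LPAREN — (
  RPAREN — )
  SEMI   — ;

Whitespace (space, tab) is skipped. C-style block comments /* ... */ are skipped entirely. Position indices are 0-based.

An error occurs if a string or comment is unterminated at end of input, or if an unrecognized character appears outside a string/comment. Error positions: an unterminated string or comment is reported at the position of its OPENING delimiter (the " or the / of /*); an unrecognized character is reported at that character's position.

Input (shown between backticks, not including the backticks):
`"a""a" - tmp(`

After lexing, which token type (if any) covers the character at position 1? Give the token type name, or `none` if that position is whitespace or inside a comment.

Answer: STR

Derivation:
pos=0: enter STRING mode
pos=0: emit STR "a" (now at pos=3)
pos=3: enter STRING mode
pos=3: emit STR "a" (now at pos=6)
pos=7: emit MINUS '-'
pos=9: emit ID 'tmp' (now at pos=12)
pos=12: emit LPAREN '('
DONE. 5 tokens: [STR, STR, MINUS, ID, LPAREN]
Position 1: char is 'a' -> STR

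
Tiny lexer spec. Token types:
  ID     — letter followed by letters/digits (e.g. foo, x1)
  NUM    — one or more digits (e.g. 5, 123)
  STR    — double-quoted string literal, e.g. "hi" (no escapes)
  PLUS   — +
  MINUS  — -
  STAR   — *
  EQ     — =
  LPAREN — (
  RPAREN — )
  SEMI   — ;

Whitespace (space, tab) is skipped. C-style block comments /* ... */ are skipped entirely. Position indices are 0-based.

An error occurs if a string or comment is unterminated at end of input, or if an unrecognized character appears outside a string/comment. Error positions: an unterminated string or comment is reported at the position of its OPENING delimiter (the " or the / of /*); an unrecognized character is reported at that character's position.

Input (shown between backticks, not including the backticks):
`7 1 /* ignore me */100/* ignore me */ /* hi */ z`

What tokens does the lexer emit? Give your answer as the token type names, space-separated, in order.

Answer: NUM NUM NUM ID

Derivation:
pos=0: emit NUM '7' (now at pos=1)
pos=2: emit NUM '1' (now at pos=3)
pos=4: enter COMMENT mode (saw '/*')
exit COMMENT mode (now at pos=19)
pos=19: emit NUM '100' (now at pos=22)
pos=22: enter COMMENT mode (saw '/*')
exit COMMENT mode (now at pos=37)
pos=38: enter COMMENT mode (saw '/*')
exit COMMENT mode (now at pos=46)
pos=47: emit ID 'z' (now at pos=48)
DONE. 4 tokens: [NUM, NUM, NUM, ID]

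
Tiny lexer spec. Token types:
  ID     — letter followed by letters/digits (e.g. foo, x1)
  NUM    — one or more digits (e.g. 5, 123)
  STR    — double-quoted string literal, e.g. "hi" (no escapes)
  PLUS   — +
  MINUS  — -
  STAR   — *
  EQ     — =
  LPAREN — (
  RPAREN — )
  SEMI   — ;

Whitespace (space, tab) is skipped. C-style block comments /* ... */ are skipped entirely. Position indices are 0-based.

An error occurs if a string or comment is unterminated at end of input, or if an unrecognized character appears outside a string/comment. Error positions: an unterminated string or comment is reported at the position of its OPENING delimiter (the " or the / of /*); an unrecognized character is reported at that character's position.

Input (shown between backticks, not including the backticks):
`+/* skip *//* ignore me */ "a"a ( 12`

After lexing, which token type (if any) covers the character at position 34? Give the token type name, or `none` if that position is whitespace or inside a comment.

Answer: NUM

Derivation:
pos=0: emit PLUS '+'
pos=1: enter COMMENT mode (saw '/*')
exit COMMENT mode (now at pos=11)
pos=11: enter COMMENT mode (saw '/*')
exit COMMENT mode (now at pos=26)
pos=27: enter STRING mode
pos=27: emit STR "a" (now at pos=30)
pos=30: emit ID 'a' (now at pos=31)
pos=32: emit LPAREN '('
pos=34: emit NUM '12' (now at pos=36)
DONE. 5 tokens: [PLUS, STR, ID, LPAREN, NUM]
Position 34: char is '1' -> NUM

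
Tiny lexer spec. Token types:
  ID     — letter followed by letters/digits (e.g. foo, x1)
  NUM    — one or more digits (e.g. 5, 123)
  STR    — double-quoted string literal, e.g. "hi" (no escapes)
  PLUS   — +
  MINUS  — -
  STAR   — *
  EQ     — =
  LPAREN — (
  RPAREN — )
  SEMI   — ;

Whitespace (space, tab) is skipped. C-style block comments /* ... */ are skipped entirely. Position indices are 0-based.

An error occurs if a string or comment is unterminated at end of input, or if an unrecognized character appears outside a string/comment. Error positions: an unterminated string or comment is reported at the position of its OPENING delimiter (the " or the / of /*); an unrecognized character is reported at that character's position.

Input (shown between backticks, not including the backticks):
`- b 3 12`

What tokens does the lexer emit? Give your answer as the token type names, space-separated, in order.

pos=0: emit MINUS '-'
pos=2: emit ID 'b' (now at pos=3)
pos=4: emit NUM '3' (now at pos=5)
pos=6: emit NUM '12' (now at pos=8)
DONE. 4 tokens: [MINUS, ID, NUM, NUM]

Answer: MINUS ID NUM NUM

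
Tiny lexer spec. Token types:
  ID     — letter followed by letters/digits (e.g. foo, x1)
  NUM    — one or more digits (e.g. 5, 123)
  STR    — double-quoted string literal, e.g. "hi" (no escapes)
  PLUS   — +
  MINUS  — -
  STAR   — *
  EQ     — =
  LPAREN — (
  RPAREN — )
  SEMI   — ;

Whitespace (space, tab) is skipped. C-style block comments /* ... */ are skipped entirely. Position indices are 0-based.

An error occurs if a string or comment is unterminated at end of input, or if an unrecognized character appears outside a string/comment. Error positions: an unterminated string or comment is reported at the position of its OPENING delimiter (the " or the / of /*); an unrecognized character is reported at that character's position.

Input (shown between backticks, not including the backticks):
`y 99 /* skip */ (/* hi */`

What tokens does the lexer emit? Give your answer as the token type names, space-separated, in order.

Answer: ID NUM LPAREN

Derivation:
pos=0: emit ID 'y' (now at pos=1)
pos=2: emit NUM '99' (now at pos=4)
pos=5: enter COMMENT mode (saw '/*')
exit COMMENT mode (now at pos=15)
pos=16: emit LPAREN '('
pos=17: enter COMMENT mode (saw '/*')
exit COMMENT mode (now at pos=25)
DONE. 3 tokens: [ID, NUM, LPAREN]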